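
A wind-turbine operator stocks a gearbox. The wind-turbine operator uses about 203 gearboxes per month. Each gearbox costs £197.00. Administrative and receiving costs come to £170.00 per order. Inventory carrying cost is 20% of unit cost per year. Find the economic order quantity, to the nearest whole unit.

Q* ≈ 145 gearboxes

Annual demand D = 203 × 12 = 2,436.
Holding cost H = 0.20 × £197.00 = £39.4000 per unit per year.
EOQ = √(2DS / H) = √(2 × 2,436 × 170 / 39.4).
= √(828,240 / 39.4) = √21,021.3198 ≈ 144.987.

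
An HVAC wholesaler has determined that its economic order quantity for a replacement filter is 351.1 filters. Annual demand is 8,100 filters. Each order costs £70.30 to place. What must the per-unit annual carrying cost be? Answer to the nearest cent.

Squaring Q* = √(2DS/H) gives Q*² = 2DS/H.
From Q* = √(2DS/H): H = 2DS / Q*² = 2 × 8,100 × 70.3 / 351.1² = 9.2387.

H ≈ £9.24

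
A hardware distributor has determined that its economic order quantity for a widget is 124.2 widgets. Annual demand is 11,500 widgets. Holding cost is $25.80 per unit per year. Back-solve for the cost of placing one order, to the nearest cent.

S ≈ $17.30

Invert the EOQ relation Q*² = 2DS/H.
From Q* = √(2DS/H): S = Q*²H / (2D) = 124.2² × 25.8 / (2 × 11,500) = 17.3035.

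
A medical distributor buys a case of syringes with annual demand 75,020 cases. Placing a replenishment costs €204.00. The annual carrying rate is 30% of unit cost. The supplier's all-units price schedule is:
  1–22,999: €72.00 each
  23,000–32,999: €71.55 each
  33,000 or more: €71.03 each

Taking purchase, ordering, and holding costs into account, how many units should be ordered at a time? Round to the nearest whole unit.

Holding cost per unit per year at price C is H = 0.30·C.
Evaluate total cost at each tier's feasible EOQ or, if the EOQ is below the tier, at the tier's minimum quantity.
EOQ at €72.00 = 1190.4 (feasible in tier 1): TC = 75,020×€72.00 + (75,020/1190.4)×204 + (1190.4/2)×0.30×€72.00 = €5,427,152.57.
EOQ at €71.55 = 1194.1 < 23000, so use break Q=23000: TC = 75,020×€71.55 + (75,020/23000.0)×204 + (23000.0/2)×0.30×€71.55 = €5,615,193.89.
EOQ at €71.03 = 1198.5 < 33000, so use break Q=33000: TC = 75,020×€71.03 + (75,020/33000.0)×204 + (33000.0/2)×0.30×€71.03 = €5,680,732.86.
Lowest total cost is €5,427,152.57 at Q = 1190.4.

Q* ≈ 1,190 cases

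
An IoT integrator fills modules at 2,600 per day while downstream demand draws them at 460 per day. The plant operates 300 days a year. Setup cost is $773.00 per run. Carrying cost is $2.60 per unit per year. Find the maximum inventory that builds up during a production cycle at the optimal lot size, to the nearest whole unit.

Annual demand D = 460 × 300 = 138,000.
Production build-up factor (1 − d/p) = 1 − 460/2,600 = 0.8231.
Q* = √(2DS / (H(1 − d/p))) = √(2 × 138,000 × 773 / (2.6 × 0.8231)).
= √(213,348,000 / 2.14) ≈ 9984.755.
Maximum inventory = Q*(1 − d/p) = 9984.755 × 0.8231 ≈ 8218.221.

I_max ≈ 8,218 modules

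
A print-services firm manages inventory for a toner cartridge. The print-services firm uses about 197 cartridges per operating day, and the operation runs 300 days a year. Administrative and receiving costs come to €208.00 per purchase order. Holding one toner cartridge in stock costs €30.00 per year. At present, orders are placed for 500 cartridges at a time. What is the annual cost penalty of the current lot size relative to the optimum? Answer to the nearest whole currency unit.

Extra cost ≈ €4,927 per year

Annual demand D = 197 × 300 = 59,100.
EOQ = √(2DS/H) = √(2 × 59,100 × 208 / 30) ≈ 905.27.
Cost at Q* = (D/Q*)S + (Q*/2)H = √(2DSH) ≈ €27,158.20.
Cost at Q = 500: (59,100/500)×208 + (500/2)×30 = €24,585.60 + €7,500.00 = €32,085.60.
Excess = €32,085.60 − €27,158.20 = €4,927.40.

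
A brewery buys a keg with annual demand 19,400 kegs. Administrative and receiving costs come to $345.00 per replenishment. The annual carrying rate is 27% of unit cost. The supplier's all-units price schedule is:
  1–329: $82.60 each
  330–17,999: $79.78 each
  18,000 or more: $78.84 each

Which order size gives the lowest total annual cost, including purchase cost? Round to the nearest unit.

Q* ≈ 788 kegs

Holding cost per unit per year at price C is H = 0.27·C.
Candidates are each tier's EOQ (if it falls in that tier) and each price-break quantity.
Tier 1 ($82.60): EOQ = 774.7 exceeds tier's upper bound 329, so this tier is dominated.
EOQ at $79.78 = 788.3 (feasible in tier 2): TC = 19,400×$79.78 + (19,400/788.3)×345 + (788.3/2)×0.27×$79.78 = $1,564,712.65.
EOQ at $78.84 = 793.0 < 18000, so use break Q=18000: TC = 19,400×$78.84 + (19,400/18000.0)×345 + (18000.0/2)×0.27×$78.84 = $1,721,449.03.
Lowest total cost is $1,564,712.65 at Q = 788.3.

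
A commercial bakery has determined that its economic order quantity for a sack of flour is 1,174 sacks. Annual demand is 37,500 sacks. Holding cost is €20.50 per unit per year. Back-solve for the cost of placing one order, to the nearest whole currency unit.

Invert the EOQ relation Q*² = 2DS/H.
From Q* = √(2DS/H): S = Q*²H / (2D) = 1,174² × 20.5 / (2 × 37,500) = 376.7288.

S ≈ €377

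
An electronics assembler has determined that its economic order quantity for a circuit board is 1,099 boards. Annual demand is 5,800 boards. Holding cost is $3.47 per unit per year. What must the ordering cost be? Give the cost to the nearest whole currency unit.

S ≈ $361

The basic EOQ model gives Q* = √(2DS/H); rearrange for the unknown.
From Q* = √(2DS/H): S = Q*²H / (2D) = 1,099² × 3.47 / (2 × 5,800) = 361.2991.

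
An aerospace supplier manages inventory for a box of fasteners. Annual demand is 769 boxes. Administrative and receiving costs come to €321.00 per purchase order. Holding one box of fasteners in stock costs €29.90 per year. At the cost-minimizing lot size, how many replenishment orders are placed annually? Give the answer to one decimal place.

EOQ = √(2DS/H) = √(2 × 769 × 321 / 29.9) ≈ 128.50.
Orders per year = D / Q* = 769 / 128.50 ≈ 5.985.

N ≈ 6.0 orders per year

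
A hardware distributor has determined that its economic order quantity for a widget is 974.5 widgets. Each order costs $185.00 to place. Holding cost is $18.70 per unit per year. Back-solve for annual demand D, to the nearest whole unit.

D ≈ 47,996 widgets per year

Invert the EOQ relation Q*² = 2DS/H.
From Q* = √(2DS/H): D = Q*²H / (2S) = 974.5² × 18.7 / (2 × 185) = 47995.837.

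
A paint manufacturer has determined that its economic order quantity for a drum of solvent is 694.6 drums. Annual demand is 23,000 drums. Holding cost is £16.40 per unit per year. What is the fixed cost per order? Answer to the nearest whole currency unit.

The basic EOQ model gives Q* = √(2DS/H); rearrange for the unknown.
From Q* = √(2DS/H): S = Q*²H / (2D) = 694.6² × 16.4 / (2 × 23,000) = 172.0107.

S ≈ £172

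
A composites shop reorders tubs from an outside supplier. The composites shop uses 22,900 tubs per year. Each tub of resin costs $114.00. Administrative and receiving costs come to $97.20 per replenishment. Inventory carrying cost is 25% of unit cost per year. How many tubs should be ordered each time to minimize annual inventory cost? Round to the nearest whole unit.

Q* ≈ 395 tubs

Holding cost H = 0.25 × $114.00 = $28.5000 per unit per year.
EOQ = √(2DS / H) = √(2 × 22,900 × 97.2 / 28.5).
= √(4,451,760 / 28.5) = √156,202.1053 ≈ 395.224.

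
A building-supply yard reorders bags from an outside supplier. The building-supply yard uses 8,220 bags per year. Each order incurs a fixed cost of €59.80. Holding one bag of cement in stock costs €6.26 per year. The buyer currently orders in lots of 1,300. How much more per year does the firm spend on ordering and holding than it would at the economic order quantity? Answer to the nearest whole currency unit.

Extra cost ≈ €1,966 per year

EOQ = √(2DS/H) = √(2 × 8,220 × 59.8 / 6.26) ≈ 396.29.
Cost at Q* = (D/Q*)S + (Q*/2)H = √(2DSH) ≈ €2,480.78.
Cost at Q = 1,300: (8,220/1,300)×59.8 + (1,300/2)×6.26 = €378.12 + €4,069.00 = €4,447.12.
Excess = €4,447.12 − €2,480.78 = €1,966.34.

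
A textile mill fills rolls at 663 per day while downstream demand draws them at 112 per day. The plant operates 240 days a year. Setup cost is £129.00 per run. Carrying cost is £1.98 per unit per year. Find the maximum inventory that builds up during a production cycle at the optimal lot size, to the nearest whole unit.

Annual demand D = 112 × 240 = 26,880.
Production build-up factor (1 − d/p) = 1 − 112/663 = 0.8311.
Q* = √(2DS / (H(1 − d/p))) = √(2 × 26,880 × 129 / (1.98 × 0.8311)).
= √(6,935,040 / 1.6455) ≈ 2052.924.
Maximum inventory = Q*(1 − d/p) = 2052.924 × 0.8311 ≈ 1706.125.

I_max ≈ 1,706 rolls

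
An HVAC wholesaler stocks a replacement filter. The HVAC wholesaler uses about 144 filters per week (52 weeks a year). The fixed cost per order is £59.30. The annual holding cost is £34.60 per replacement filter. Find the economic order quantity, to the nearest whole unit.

Q* ≈ 160 filters

Annual demand D = 144 × 52 = 7,488.
EOQ = √(2DS / H) = √(2 × 7,488 × 59.3 / 34.6).
= √(888,076.8 / 34.6) = √25,666.9595 ≈ 160.209.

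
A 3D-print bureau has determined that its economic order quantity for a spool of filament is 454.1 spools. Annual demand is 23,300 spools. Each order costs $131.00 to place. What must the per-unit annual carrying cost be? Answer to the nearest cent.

H ≈ $29.60

Invert the EOQ relation Q*² = 2DS/H.
From Q* = √(2DS/H): H = 2DS / Q*² = 2 × 23,300 × 131 / 454.1² = 29.6043.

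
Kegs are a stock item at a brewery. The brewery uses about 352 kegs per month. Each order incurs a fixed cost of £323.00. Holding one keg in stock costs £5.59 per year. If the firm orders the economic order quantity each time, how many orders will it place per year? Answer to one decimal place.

Annual demand D = 352 × 12 = 4,224.
The optimal lot size = √(2DS/H) = √(2 × 4,224 × 323 / 5.59) ≈ 698.67.
Orders per year = D / Q* = 4,224 / 698.67 ≈ 6.046.

N ≈ 6.0 orders per year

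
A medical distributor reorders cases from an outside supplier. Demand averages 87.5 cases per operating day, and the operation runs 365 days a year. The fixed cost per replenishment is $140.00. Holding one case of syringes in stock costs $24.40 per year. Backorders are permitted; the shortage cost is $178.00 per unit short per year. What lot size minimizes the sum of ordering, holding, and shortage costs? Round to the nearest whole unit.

Annual demand D = 87.5 × 365 = 31,937.5.
With planned backorders, Q* = √(2DS/H) · √((H+B)/B).
√(2DS/H) = √(2 × 31,937.5 × 140 / 24.4) = 605.389.
√((H+B)/B) = √((24.4+178)/178) = 1.0663.
Q* ≈ 645.550.

Q* ≈ 646 cases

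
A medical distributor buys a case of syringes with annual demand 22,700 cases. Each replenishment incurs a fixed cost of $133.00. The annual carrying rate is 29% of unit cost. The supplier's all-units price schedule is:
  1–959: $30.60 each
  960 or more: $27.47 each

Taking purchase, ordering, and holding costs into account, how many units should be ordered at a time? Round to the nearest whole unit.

Holding cost per unit per year at price C is H = 0.29·C.
Candidates are each tier's EOQ (if it falls in that tier) and each price-break quantity.
EOQ at $30.60 = 824.9 (feasible in tier 1): TC = 22,700×$30.60 + (22,700/824.9)×133 + (824.9/2)×0.29×$30.60 = $701,940.04.
EOQ at $27.47 = 870.6 < 960, so use break Q=960: TC = 22,700×$27.47 + (22,700/960.0)×133 + (960.0/2)×0.29×$27.47 = $630,537.72.
Lowest total cost is $630,537.72 at Q = 960.0.

Q* ≈ 960 cases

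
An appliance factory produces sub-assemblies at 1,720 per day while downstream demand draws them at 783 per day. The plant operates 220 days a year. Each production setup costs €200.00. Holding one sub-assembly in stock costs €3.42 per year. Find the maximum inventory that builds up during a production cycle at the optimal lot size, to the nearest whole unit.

Annual demand D = 783 × 220 = 172,260.
Production build-up factor (1 − d/p) = 1 − 783/1,720 = 0.5448.
Q* = √(2DS / (H(1 − d/p))) = √(2 × 172,260 × 200 / (3.42 × 0.5448)).
= √(68,904,000 / 1.8631) ≈ 6081.400.
Maximum inventory = Q*(1 − d/p) = 6081.400 × 0.5448 ≈ 3312.949.

I_max ≈ 3,313 sub-assemblies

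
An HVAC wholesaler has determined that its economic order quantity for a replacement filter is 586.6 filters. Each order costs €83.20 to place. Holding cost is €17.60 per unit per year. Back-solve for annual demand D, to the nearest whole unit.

D ≈ 36,395 filters per year

Squaring Q* = √(2DS/H) gives Q*² = 2DS/H.
From Q* = √(2DS/H): D = Q*²H / (2S) = 586.6² × 17.6 / (2 × 83.2) = 36395.146.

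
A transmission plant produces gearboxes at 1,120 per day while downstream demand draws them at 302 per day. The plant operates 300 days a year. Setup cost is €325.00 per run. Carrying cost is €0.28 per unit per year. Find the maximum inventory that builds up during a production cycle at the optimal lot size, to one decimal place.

Annual demand D = 302 × 300 = 90,600.
Production build-up factor (1 − d/p) = 1 − 302/1,120 = 0.7304.
Q* = √(2DS / (H(1 − d/p))) = √(2 × 90,600 × 325 / (0.28 × 0.7304)).
= √(58,890,000 / 0.2045) ≈ 16969.698.
Maximum inventory = Q*(1 − d/p) = 16969.698 × 0.7304 ≈ 12393.940.

I_max ≈ 12,393.9 gearboxes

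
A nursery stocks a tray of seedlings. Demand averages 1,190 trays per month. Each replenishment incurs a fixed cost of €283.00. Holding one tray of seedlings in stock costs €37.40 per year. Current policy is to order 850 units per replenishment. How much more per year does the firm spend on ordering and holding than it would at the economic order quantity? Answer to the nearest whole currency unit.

Extra cost ≈ €3,263 per year

Annual demand D = 1,190 × 12 = 14,280.
EOQ = √(2DS/H) = √(2 × 14,280 × 283 / 37.4) ≈ 464.88.
Cost at Q* = (D/Q*)S + (Q*/2)H = √(2DSH) ≈ €17,386.34.
Cost at Q = 850: (14,280/850)×283 + (850/2)×37.4 = €4,754.40 + €15,895.00 = €20,649.40.
Excess = €20,649.40 − €17,386.34 = €3,263.06.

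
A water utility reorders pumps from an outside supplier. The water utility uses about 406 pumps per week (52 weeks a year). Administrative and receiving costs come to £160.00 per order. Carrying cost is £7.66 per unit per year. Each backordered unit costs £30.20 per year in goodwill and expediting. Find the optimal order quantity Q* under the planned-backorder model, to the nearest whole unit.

Q* ≈ 1,052 pumps

Annual demand D = 406 × 52 = 21,112.
With planned backorders, Q* = √(2DS/H) · √((H+B)/B).
√(2DS/H) = √(2 × 21,112 × 160 / 7.66) = 939.129.
√((H+B)/B) = √((7.66+30.2)/30.2) = 1.1197.
Q* ≈ 1051.507.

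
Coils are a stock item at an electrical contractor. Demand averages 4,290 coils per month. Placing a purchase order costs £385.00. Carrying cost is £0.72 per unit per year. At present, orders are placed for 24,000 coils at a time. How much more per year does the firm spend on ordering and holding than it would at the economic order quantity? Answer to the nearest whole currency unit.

Annual demand D = 4,290 × 12 = 51,480.
EOQ = √(2DS/H) = √(2 × 51,480 × 385 / 0.72) ≈ 7419.91.
Cost at Q* = (D/Q*)S + (Q*/2)H = √(2DSH) ≈ £5,342.33.
Cost at Q = 24,000: (51,480/24,000)×385 + (24,000/2)×0.72 = £825.83 + £8,640.00 = £9,465.83.
Excess = £9,465.83 − £5,342.33 = £4,123.49.

Extra cost ≈ £4,123 per year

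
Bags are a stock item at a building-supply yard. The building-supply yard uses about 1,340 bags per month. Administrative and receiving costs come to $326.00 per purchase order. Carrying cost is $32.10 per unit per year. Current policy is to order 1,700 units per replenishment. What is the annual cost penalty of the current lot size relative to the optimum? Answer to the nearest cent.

Annual demand D = 1,340 × 12 = 16,080.
EOQ = √(2DS/H) = √(2 × 16,080 × 326 / 32.1) ≈ 571.50.
Cost at Q* = (D/Q*)S + (Q*/2)H = √(2DSH) ≈ $18,345.07.
Cost at Q = 1,700: (16,080/1,700)×326 + (1,700/2)×32.1 = $3,083.58 + $27,285.00 = $30,368.58.
Excess = $30,368.58 − $18,345.07 = $12,023.51.

Extra cost ≈ $12,023.51 per year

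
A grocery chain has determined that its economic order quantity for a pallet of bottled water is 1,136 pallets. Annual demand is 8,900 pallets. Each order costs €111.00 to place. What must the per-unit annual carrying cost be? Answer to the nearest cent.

Squaring Q* = √(2DS/H) gives Q*² = 2DS/H.
From Q* = √(2DS/H): H = 2DS / Q*² = 2 × 8,900 × 111 / 1,136² = 1.5310.

H ≈ €1.53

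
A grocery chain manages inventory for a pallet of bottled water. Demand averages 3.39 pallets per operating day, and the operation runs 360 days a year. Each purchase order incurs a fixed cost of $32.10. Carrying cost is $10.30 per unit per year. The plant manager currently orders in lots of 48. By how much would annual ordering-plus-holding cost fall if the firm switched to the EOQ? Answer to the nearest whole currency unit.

Annual demand D = 3.39 × 360 = 1,220.4.
EOQ = √(2DS/H) = √(2 × 1,220.4 × 32.1 / 10.3) ≈ 87.22.
Cost at Q* = (D/Q*)S + (Q*/2)H = √(2DSH) ≈ $898.33.
Cost at Q = 48: (1,220.4/48)×32.1 + (48/2)×10.3 = $816.14 + $247.20 = $1,063.34.
Excess = $1,063.34 − $898.33 = $165.01.

Extra cost ≈ $165 per year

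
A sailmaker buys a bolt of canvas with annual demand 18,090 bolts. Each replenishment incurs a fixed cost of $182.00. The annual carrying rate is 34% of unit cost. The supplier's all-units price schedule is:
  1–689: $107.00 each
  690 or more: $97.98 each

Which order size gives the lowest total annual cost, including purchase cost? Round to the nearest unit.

Q* ≈ 690 bolts

Holding cost per unit per year at price C is H = 0.34·C.
Candidates are each tier's EOQ (if it falls in that tier) and each price-break quantity.
EOQ at $107.00 = 425.4 (feasible in tier 1): TC = 18,090×$107.00 + (18,090/425.4)×182 + (425.4/2)×0.34×$107.00 = $1,951,107.52.
EOQ at $97.98 = 444.6 < 690, so use break Q=690: TC = 18,090×$97.98 + (18,090/690.0)×182 + (690.0/2)×0.34×$97.98 = $1,788,722.82.
Lowest total cost is $1,788,722.82 at Q = 690.0.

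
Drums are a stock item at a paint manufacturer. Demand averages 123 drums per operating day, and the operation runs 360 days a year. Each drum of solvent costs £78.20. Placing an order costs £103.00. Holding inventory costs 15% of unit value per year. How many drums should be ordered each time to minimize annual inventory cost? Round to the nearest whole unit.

Annual demand D = 123 × 360 = 44,280.
Holding cost H = 0.15 × £78.20 = £11.7300 per unit per year.
EOQ = √(2DS / H) = √(2 × 44,280 × 103 / 11.73).
= √(9,121,680 / 11.73) = √777,636.8286 ≈ 881.837.

Q* ≈ 882 drums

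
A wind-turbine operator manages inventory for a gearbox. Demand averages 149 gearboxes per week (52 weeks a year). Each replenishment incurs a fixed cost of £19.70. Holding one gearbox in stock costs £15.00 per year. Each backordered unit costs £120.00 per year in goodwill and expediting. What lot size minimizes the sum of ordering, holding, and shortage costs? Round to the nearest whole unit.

Q* ≈ 151 gearboxes

Annual demand D = 149 × 52 = 7,748.
With planned backorders, Q* = √(2DS/H) · √((H+B)/B).
√(2DS/H) = √(2 × 7,748 × 19.7 / 15) = 142.658.
√((H+B)/B) = √((15+120)/120) = 1.0607.
Q* ≈ 151.312.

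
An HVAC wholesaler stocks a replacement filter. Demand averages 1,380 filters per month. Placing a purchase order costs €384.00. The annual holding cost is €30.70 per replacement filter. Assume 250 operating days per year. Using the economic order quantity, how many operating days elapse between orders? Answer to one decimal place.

Annual demand D = 1,380 × 12 = 16,560.
Q* = √(2DS/H) = √(2 × 16,560 × 384 / 30.7) ≈ 643.64.
Cycle time = Q*/D × 250 = 643.64 / 16,560 × 250 ≈ 9.717 days.

T ≈ 9.7 days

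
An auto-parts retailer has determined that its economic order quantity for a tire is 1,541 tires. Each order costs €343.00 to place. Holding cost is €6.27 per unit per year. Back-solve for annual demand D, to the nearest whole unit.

D ≈ 21,704 tires per year

Invert the EOQ relation Q*² = 2DS/H.
From Q* = √(2DS/H): D = Q*²H / (2S) = 1,541² × 6.27 / (2 × 343) = 21704.446.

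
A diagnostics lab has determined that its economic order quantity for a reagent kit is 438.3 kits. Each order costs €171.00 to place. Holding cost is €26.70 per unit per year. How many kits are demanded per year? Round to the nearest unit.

Invert the EOQ relation Q*² = 2DS/H.
From Q* = √(2DS/H): D = Q*²H / (2S) = 438.3² × 26.7 / (2 × 171) = 14997.819.

D ≈ 14,998 kits per year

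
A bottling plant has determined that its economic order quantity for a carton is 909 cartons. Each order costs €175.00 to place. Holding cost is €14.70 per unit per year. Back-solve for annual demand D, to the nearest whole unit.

D ≈ 34,704 cartons per year

Invert the EOQ relation Q*² = 2DS/H.
From Q* = √(2DS/H): D = Q*²H / (2S) = 909² × 14.7 / (2 × 175) = 34703.802.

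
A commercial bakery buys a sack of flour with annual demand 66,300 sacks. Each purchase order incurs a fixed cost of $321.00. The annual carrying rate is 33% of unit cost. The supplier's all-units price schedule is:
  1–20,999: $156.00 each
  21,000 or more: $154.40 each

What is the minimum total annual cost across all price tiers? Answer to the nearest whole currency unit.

Holding cost per unit per year at price C is H = 0.33·C.
Candidates are each tier's EOQ (if it falls in that tier) and each price-break quantity.
EOQ at $156.00 = 909.3 (feasible in tier 1): TC = 66,300×$156.00 + (66,300/909.3)×321 + (909.3/2)×0.33×$156.00 = $10,389,610.53.
EOQ at $154.40 = 914.0 < 21000, so use break Q=21000: TC = 66,300×$154.40 + (66,300/21000.0)×321 + (21000.0/2)×0.33×$154.40 = $10,772,729.44.
Lowest total cost among the candidates is at Q = 909.3.

TC* ≈ $10,389,611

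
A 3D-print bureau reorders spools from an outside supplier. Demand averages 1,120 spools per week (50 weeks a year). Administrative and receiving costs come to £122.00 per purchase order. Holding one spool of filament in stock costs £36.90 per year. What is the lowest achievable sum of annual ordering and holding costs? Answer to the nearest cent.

TC* ≈ £22,454.43

Annual demand D = 1,120 × 50 = 56,000.
The optimal lot size = √(2DS/H) = √(2 × 56,000 × 122 / 36.9) ≈ 608.52.
At the optimum the two cost components are equal, so total cost = 2·(Q*/2)H = Q*·H.
Minimum total = √(2DSH) = √(2 × 56,000 × 122 × 36.9) ≈ 22454.434.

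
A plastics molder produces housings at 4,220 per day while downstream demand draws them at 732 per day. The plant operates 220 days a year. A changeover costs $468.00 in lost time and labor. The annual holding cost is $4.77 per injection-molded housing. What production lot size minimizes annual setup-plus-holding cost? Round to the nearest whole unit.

Annual demand D = 732 × 220 = 161,040.
Production build-up factor (1 − d/p) = 1 − 732/4,220 = 0.8265.
Q* = √(2DS / (H(1 − d/p))) = √(2 × 161,040 × 468 / (4.77 × 0.8265)).
= √(150,733,440 / 3.9426) ≈ 6183.204.

Q* ≈ 6,183 housings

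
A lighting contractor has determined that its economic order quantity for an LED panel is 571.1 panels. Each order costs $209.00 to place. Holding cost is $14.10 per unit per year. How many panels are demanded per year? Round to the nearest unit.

D ≈ 11,002 panels per year

The basic EOQ model gives Q* = √(2DS/H); rearrange for the unknown.
From Q* = √(2DS/H): D = Q*²H / (2S) = 571.1² × 14.1 / (2 × 209) = 11001.886.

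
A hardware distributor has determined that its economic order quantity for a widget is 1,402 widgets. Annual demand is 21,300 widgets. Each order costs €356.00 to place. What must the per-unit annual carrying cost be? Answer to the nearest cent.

Squaring Q* = √(2DS/H) gives Q*² = 2DS/H.
From Q* = √(2DS/H): H = 2DS / Q*² = 2 × 21,300 × 356 / 1,402² = 7.7155.

H ≈ €7.72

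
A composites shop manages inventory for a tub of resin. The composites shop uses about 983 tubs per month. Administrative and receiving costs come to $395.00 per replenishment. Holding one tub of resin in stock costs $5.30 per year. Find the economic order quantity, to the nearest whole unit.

Q* ≈ 1,326 tubs

Annual demand D = 983 × 12 = 11,796.
EOQ = √(2DS / H) = √(2 × 11,796 × 395 / 5.3).
= √(9,318,840 / 5.3) = √1,758,271.6981 ≈ 1325.998.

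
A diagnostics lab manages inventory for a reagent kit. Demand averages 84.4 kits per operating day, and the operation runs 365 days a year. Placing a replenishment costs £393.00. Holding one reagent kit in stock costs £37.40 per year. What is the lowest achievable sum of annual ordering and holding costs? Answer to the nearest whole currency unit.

Annual demand D = 84.4 × 365 = 30,806.
The optimal lot size = √(2DS/H) = √(2 × 30,806 × 393 / 37.4) ≈ 804.62.
At Q*, ordering cost (D/Q*)S equals holding cost (Q*/2)H, each = √(DSH/2).
Minimum total = √(2DSH) = √(2 × 30,806 × 393 × 37.4) ≈ 30092.948.

TC* ≈ £30,093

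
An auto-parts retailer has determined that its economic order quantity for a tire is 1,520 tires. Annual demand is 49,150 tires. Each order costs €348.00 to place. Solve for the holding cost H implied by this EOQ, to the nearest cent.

Squaring Q* = √(2DS/H) gives Q*² = 2DS/H.
From Q* = √(2DS/H): H = 2DS / Q*² = 2 × 49,150 × 348 / 1,520² = 14.8063.

H ≈ €14.81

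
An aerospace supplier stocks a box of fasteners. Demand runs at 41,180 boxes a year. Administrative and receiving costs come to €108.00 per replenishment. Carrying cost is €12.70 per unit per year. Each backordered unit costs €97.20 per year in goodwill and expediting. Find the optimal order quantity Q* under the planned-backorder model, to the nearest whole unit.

With planned backorders, Q* = √(2DS/H) · √((H+B)/B).
√(2DS/H) = √(2 × 41,180 × 108 / 12.7) = 836.890.
√((H+B)/B) = √((12.7+97.2)/97.2) = 1.0633.
Q* ≈ 889.885.

Q* ≈ 890 boxes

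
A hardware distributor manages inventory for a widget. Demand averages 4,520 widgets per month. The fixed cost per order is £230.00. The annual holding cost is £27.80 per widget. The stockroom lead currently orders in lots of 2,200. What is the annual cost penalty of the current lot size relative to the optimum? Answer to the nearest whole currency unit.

Extra cost ≈ £9,914 per year

Annual demand D = 4,520 × 12 = 54,240.
EOQ = √(2DS/H) = √(2 × 54,240 × 230 / 27.8) ≈ 947.36.
Cost at Q* = (D/Q*)S + (Q*/2)H = √(2DSH) ≈ £26,336.69.
Cost at Q = 2,200: (54,240/2,200)×230 + (2,200/2)×27.8 = £5,670.55 + £30,580.00 = £36,250.55.
Excess = £36,250.55 − £26,336.69 = £9,913.86.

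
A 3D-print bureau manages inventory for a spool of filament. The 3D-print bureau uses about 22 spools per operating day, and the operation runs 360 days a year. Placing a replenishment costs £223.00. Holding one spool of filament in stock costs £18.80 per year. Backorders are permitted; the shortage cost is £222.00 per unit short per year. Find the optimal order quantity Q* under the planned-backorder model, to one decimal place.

Annual demand D = 22 × 360 = 7,920.
With planned backorders, Q* = √(2DS/H) · √((H+B)/B).
√(2DS/H) = √(2 × 7,920 × 223 / 18.8) = 433.462.
√((H+B)/B) = √((18.8+222)/222) = 1.0415.
Q* ≈ 451.443.

Q* ≈ 451.4 spools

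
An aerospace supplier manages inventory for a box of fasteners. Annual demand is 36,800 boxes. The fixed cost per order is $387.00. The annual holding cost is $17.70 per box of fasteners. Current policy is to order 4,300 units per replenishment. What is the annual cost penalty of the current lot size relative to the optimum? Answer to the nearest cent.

EOQ = √(2DS/H) = √(2 × 36,800 × 387 / 17.7) ≈ 1268.55.
Cost at Q* = (D/Q*)S + (Q*/2)H = √(2DSH) ≈ $22,453.34.
Cost at Q = 4,300: (36,800/4,300)×387 + (4,300/2)×17.7 = $3,312.00 + $38,055.00 = $41,367.00.
Excess = $41,367.00 − $22,453.34 = $18,913.66.

Extra cost ≈ $18,913.66 per year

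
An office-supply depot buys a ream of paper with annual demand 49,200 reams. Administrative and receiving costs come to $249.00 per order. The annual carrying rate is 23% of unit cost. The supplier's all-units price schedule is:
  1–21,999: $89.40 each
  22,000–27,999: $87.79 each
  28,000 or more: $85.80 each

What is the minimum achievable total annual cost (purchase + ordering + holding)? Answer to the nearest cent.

Holding cost per unit per year at price C is H = 0.23·C.
For each price level, check whether its EOQ is feasible; otherwise the best quantity at that price is the breakpoint.
EOQ at $89.40 = 1091.6 (feasible in tier 1): TC = 49,200×$89.40 + (49,200/1091.6)×249 + (1091.6/2)×0.23×$89.40 = $4,420,925.53.
EOQ at $87.79 = 1101.6 < 22000, so use break Q=22000: TC = 49,200×$87.79 + (49,200/22000.0)×249 + (22000.0/2)×0.23×$87.79 = $4,541,933.55.
EOQ at $85.80 = 1114.3 < 28000, so use break Q=28000: TC = 49,200×$85.80 + (49,200/28000.0)×249 + (28000.0/2)×0.23×$85.80 = $4,498,073.53.
Lowest total cost among the candidates is at Q = 1091.6.

TC* ≈ $4,420,925.53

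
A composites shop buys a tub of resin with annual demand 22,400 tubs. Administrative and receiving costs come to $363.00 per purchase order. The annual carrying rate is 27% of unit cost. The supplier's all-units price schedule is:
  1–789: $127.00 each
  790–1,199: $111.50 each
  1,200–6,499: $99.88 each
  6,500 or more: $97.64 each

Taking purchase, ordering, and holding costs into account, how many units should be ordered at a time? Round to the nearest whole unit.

Q* ≈ 1,200 tubs

Holding cost per unit per year at price C is H = 0.27·C.
Evaluate total cost at each tier's feasible EOQ or, if the EOQ is below the tier, at the tier's minimum quantity.
EOQ at $127.00 = 688.7 (feasible in tier 1): TC = 22,400×$127.00 + (22,400/688.7)×363 + (688.7/2)×0.27×$127.00 = $2,868,414.35.
EOQ at $111.50 = 735.0 < 790, so use break Q=790: TC = 22,400×$111.50 + (22,400/790.0)×363 + (790.0/2)×0.27×$111.50 = $2,519,784.13.
EOQ at $99.88 = 776.6 < 1200, so use break Q=1200: TC = 22,400×$99.88 + (22,400/1200.0)×363 + (1200.0/2)×0.27×$99.88 = $2,260,268.56.
EOQ at $97.64 = 785.4 < 6500, so use break Q=6500: TC = 22,400×$97.64 + (22,400/6500.0)×363 + (6500.0/2)×0.27×$97.64 = $2,274,066.05.
Lowest total cost is $2,260,268.56 at Q = 1200.0.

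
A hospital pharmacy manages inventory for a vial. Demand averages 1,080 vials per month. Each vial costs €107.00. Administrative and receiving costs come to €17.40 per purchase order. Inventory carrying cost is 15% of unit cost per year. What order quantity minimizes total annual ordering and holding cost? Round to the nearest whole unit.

Q* ≈ 168 vials

Annual demand D = 1,080 × 12 = 12,960.
Holding cost H = 0.15 × €107.00 = €16.0500 per unit per year.
EOQ = √(2DS / H) = √(2 × 12,960 × 17.4 / 16.05).
= √(451,008 / 16.05) = √28,100.1869 ≈ 167.631.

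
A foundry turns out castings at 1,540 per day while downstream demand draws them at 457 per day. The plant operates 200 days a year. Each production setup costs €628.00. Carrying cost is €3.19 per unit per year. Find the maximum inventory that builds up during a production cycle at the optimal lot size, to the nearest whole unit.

I_max ≈ 5,031 castings

Annual demand D = 457 × 200 = 91,400.
Production build-up factor (1 − d/p) = 1 − 457/1,540 = 0.7032.
Q* = √(2DS / (H(1 − d/p))) = √(2 × 91,400 × 628 / (3.19 × 0.7032)).
= √(114,798,400 / 2.2434) ≈ 7153.502.
Maximum inventory = Q*(1 − d/p) = 7153.502 × 0.7032 ≈ 5030.677.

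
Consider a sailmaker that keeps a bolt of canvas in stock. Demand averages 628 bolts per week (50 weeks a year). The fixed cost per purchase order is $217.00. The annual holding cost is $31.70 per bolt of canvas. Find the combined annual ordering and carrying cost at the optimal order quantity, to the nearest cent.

Annual demand D = 628 × 50 = 31,400.
EOQ = √(2DS/H) = √(2 × 31,400 × 217 / 31.7) ≈ 655.66.
At Q*, ordering cost (D/Q*)S equals holding cost (Q*/2)H, each = √(DSH/2).
Minimum total = √(2DSH) = √(2 × 31,400 × 217 × 31.7) ≈ 20784.487.

TC* ≈ $20,784.49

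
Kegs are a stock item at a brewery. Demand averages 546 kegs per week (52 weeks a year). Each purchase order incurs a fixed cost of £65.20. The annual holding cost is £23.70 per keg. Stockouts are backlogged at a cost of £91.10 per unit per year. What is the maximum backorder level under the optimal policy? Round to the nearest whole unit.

S* ≈ 92 kegs

Annual demand D = 546 × 52 = 28,392.
With planned backorders, Q* = √(2DS/H) · √((H+B)/B).
√(2DS/H) = √(2 × 28,392 × 65.2 / 23.7) = 395.242.
√((H+B)/B) = √((23.7+91.1)/91.1) = 1.1226.
Q* ≈ 443.685.
S* = Q* · H/(H+B) = 443.685 × 23.7/114.8 ≈ 91.597.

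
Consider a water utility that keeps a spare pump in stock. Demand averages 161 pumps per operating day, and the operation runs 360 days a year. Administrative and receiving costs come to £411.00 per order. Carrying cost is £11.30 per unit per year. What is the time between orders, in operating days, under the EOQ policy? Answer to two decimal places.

T ≈ 12.75 days

Annual demand D = 161 × 360 = 57,960.
Q* = √(2DS/H) = √(2 × 57,960 × 411 / 11.3) ≈ 2053.34.
Cycle time = Q*/D × 360 = 2053.34 / 57,960 × 360 ≈ 12.754 days.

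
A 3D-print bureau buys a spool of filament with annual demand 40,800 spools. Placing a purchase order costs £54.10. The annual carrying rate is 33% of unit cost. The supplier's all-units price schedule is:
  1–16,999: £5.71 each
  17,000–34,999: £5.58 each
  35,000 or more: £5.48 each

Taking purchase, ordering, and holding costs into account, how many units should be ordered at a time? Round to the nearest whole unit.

Q* ≈ 1,531 spools

Holding cost per unit per year at price C is H = 0.33·C.
Evaluate total cost at each tier's feasible EOQ or, if the EOQ is below the tier, at the tier's minimum quantity.
EOQ at £5.71 = 1530.6 (feasible in tier 1): TC = 40,800×£5.71 + (40,800/1530.6)×54.1 + (1530.6/2)×0.33×£5.71 = £235,852.16.
EOQ at £5.58 = 1548.4 < 17000, so use break Q=17000: TC = 40,800×£5.58 + (40,800/17000.0)×54.1 + (17000.0/2)×0.33×£5.58 = £243,445.74.
EOQ at £5.48 = 1562.4 < 35000, so use break Q=35000: TC = 40,800×£5.48 + (40,800/35000.0)×54.1 + (35000.0/2)×0.33×£5.48 = £255,294.07.
Lowest total cost is £235,852.16 at Q = 1530.6.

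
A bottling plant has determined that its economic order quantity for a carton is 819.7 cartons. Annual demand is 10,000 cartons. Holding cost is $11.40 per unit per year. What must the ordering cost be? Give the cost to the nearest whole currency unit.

Squaring Q* = √(2DS/H) gives Q*² = 2DS/H.
From Q* = √(2DS/H): S = Q*²H / (2D) = 819.7² × 11.4 / (2 × 10,000) = 382.9876.

S ≈ $383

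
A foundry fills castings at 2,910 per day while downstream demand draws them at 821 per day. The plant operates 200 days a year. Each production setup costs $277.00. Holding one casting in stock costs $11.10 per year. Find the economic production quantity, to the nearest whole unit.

Annual demand D = 821 × 200 = 164,200.
Production build-up factor (1 − d/p) = 1 − 821/2,910 = 0.7179.
Q* = √(2DS / (H(1 − d/p))) = √(2 × 164,200 × 277 / (11.1 × 0.7179)).
= √(90,966,800 / 7.9684) ≈ 3378.759.

Q* ≈ 3,379 castings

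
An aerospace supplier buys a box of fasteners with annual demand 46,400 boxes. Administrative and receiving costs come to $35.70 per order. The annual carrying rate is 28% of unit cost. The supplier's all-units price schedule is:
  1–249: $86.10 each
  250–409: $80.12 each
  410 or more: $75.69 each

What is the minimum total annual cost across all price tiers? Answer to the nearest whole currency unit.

Holding cost per unit per year at price C is H = 0.28·C.
Evaluate total cost at each tier's feasible EOQ or, if the EOQ is below the tier, at the tier's minimum quantity.
Tier 1 ($86.10): EOQ = 370.7 exceeds tier's upper bound 249, so this tier is dominated.
EOQ at $80.12 = 384.3 (feasible in tier 2): TC = 46,400×$80.12 + (46,400/384.3)×35.7 + (384.3/2)×0.28×$80.12 = $3,726,189.00.
EOQ at $75.69 = 395.4 < 410, so use break Q=410: TC = 46,400×$75.69 + (46,400/410.0)×35.7 + (410.0/2)×0.28×$75.69 = $3,520,400.80.
Lowest total cost among the candidates is at Q = 410.0.

TC* ≈ $3,520,401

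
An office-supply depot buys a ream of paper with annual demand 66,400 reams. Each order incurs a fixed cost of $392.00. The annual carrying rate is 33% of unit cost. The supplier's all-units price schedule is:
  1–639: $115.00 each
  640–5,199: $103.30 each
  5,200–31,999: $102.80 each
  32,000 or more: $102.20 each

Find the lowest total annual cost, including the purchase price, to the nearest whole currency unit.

Holding cost per unit per year at price C is H = 0.33·C.
Candidates are each tier's EOQ (if it falls in that tier) and each price-break quantity.
Tier 1 ($115.00): EOQ = 1171.2 exceeds tier's upper bound 639, so this tier is dominated.
EOQ at $103.30 = 1235.8 (feasible in tier 2): TC = 66,400×$103.30 + (66,400/1235.8)×392 + (1235.8/2)×0.33×$103.30 = $6,901,245.90.
EOQ at $102.80 = 1238.8 < 5200, so use break Q=5200: TC = 66,400×$102.80 + (66,400/5200.0)×392 + (5200.0/2)×0.33×$102.80 = $6,919,127.94.
EOQ at $102.20 = 1242.4 < 32000, so use break Q=32000: TC = 66,400×$102.20 + (66,400/32000.0)×392 + (32000.0/2)×0.33×$102.20 = $7,326,509.40.
Lowest total cost among the candidates is at Q = 1235.8.

TC* ≈ $6,901,246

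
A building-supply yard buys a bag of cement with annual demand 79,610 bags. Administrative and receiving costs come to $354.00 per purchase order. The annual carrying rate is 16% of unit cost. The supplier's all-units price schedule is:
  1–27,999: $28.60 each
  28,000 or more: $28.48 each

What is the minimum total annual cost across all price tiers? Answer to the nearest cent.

Holding cost per unit per year at price C is H = 0.16·C.
Candidates are each tier's EOQ (if it falls in that tier) and each price-break quantity.
EOQ at $28.60 = 3509.6 (feasible in tier 1): TC = 79,610×$28.60 + (79,610/3509.6)×354 + (3509.6/2)×0.16×$28.60 = $2,292,905.92.
EOQ at $28.48 = 3517.0 < 28000, so use break Q=28000: TC = 79,610×$28.48 + (79,610/28000.0)×354 + (28000.0/2)×0.16×$28.48 = $2,332,094.50.
Lowest total cost among the candidates is at Q = 3509.6.

TC* ≈ $2,292,905.92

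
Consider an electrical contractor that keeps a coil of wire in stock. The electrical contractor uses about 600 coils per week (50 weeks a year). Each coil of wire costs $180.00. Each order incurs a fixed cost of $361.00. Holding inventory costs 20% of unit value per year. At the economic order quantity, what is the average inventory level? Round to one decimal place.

Annual demand D = 600 × 50 = 30,000.
Holding cost H = 0.20 × $180.00 = $36.0000 per unit per year.
EOQ = √(2DS/H) = √(2 × 30,000 × 361 / 36) ≈ 775.67.
Average inventory = Q*/2 ≈ 775.67 / 2 = 387.836.

Average inventory ≈ 387.8 coils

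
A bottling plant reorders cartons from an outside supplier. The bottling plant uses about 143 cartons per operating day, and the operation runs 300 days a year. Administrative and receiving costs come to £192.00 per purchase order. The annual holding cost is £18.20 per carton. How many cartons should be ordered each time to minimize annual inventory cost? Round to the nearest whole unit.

Annual demand D = 143 × 300 = 42,900.
EOQ = √(2DS / H) = √(2 × 42,900 × 192 / 18.2).
= √(16,473,600 / 18.2) = √905,142.8571 ≈ 951.390.

Q* ≈ 951 cartons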